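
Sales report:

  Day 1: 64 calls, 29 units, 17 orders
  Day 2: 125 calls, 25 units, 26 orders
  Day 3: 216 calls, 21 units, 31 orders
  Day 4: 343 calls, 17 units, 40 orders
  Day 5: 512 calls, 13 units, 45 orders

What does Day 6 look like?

Calls — perfect cubes: 4³, 5³, 6³, …: 64, 125, 216, 343, 512 → 729.
Units: 29, 25, 21, 17, 13 → 9 (−4 each step).
Orders — alternating steps +9, +5, +9, +5, …: 17, 26, 31, 40, 45 → 54.
Putting it together: 729 calls, 9 units, 54 orders.

729 calls, 9 units, 54 orders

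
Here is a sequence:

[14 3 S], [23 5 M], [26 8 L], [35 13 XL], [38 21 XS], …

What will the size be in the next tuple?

First coordinate — alternating steps +9, +3, +9, +3, …: 14, 23, 26, 35, 38 → 47.
Second coordinate: each term is the sum of the two before it, so 3, 5, 8, 13, 21 → 34.
Size — runs through clothing sizes XS→XL: S, M, L, XL, XS → S.

S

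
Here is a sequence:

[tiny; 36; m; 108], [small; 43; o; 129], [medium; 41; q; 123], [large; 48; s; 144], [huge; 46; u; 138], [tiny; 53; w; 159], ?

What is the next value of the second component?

51

Second component: alternating steps +7, −2, +7, −2, …, so 36, 43, 41, 48, 46, 53 → 51.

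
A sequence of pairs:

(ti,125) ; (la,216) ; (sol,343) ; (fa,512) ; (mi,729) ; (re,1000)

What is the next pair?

Note: ti, la, sol, fa, mi, re → do (runs backward through the solfège scale do→ti).
Second component goes 125, 216, 343, 512, 729, 1000 → 1331 (perfect cubes: 5³, 6³, 7³, …).
So the next pair is (do,1331).

(do,1331)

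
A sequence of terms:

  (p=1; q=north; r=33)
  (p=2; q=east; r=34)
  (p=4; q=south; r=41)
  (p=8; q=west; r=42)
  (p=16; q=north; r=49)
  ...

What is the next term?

P — ×2 each step: 1, 2, 4, 8, 16 → 32.
Q: north, east, south, west, north → east (repeats north → east → south → west).
For the r, alternating steps +1, +7, +1, +7, …: 33, 34, 41, 42, 49 → 50.
Combining the parts gives (p=32; q=east; r=50).

(p=32; q=east; r=50)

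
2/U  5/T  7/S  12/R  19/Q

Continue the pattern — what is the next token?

First component: each term is the sum of the two before it; 2, 5, 7, 12, 19 → 31.
Letter: letters move back 1 place in the alphabet; U, T, S, R, Q → P.
Putting it together: 31/P.

31/P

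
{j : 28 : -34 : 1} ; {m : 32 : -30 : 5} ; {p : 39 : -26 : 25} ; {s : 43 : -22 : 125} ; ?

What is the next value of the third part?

Third part: +4 each step; -34, -30, -26, -22 → -18.

-18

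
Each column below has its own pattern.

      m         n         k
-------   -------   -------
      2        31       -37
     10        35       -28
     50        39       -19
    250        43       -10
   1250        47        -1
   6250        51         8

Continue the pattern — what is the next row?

Column m: 2, 10, 50, 250, 1250, 6250 → 31250 (×5 each step).
Column n: 31, 35, 39, 43, 47, 51 → 55 (+4 each step).
Column k goes -37, -28, -19, -10, -1, 8 → 17 (+9 each step).
Putting it together: 31250  55  17.

31250  55  17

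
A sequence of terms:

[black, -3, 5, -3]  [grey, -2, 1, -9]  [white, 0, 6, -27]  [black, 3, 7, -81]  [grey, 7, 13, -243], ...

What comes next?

Shade goes black, grey, white, black, grey → white (repeats black → grey → white).
Second value: -3, -2, 0, 3, 7 → 12 (differences are 1, 2, 3, … (increasing by 1 each time)).
For the third value, each term is the sum of the two before it: 5, 1, 6, 7, 13 → 20.
For the fourth value, ×3 each step: -3, -9, -27, -81, -243 → -729.
Combining the parts gives [white, 12, 20, -729].

[white, 12, 20, -729]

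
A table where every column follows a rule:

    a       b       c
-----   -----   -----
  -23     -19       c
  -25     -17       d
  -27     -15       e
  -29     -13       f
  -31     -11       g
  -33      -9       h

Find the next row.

-35  -7  i

Column a: −2 each step; -23, -25, -27, -29, -31, -33 → -35.
Column b goes -19, -17, -15, -13, -11, -9 → -7 (+2 each step).
Column c: c, d, e, f, g, h → i (letters move forward 1 place in the alphabet).
So the next row is -35  -7  i.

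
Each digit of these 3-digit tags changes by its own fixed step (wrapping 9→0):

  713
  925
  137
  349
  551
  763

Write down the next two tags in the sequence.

975, 187

First digit: +2 each step, mod 10, so 7, 9, 1, 3, 5, 7 → 9 → 1.
Second digit — +1 each step, mod 10: 1, 2, 3, 4, 5, 6 → 7 → 8.
Third digit — +2 each step, mod 10: 3, 5, 7, 9, 1, 3 → 5 → 7.
So the next two tags are 975 and 187.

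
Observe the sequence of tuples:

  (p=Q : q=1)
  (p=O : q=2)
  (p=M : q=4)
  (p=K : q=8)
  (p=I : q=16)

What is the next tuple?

(p=G : q=32)

P: Q, O, M, K, I → G (letters move back 2 places in the alphabet).
Q goes 1, 2, 4, 8, 16 → 32 (×2 each step).
Combining the parts gives (p=G : q=32).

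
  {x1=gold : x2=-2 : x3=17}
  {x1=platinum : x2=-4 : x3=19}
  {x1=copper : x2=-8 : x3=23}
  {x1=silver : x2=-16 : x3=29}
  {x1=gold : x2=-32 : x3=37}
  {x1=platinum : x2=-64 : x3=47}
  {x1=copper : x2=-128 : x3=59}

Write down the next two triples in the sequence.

{x1=silver : x2=-256 : x3=73}, {x1=gold : x2=-512 : x3=89}

For the x1, repeats gold → platinum → copper → silver: gold, platinum, copper, silver, gold, platinum, copper → silver → gold.
X2: ×2 each step, so -2, -4, -8, -16, -32, -64, -128 → -256 → -512.
X3 goes 17, 19, 23, 29, 37, 47, 59 → 73 → 89 (differences are 2, 4, 6, … (increasing by 2 each time)).
So the next two triples are {x1=silver : x2=-256 : x3=73} and {x1=gold : x2=-512 : x3=89}.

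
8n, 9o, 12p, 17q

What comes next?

24r

First component: differences are 1, 3, 5, … (increasing by 2 each time), so 8, 9, 12, 17 → 24.
Letter: n, o, p, q → r (letters move forward 1 place in the alphabet).
Combining the parts gives 24r.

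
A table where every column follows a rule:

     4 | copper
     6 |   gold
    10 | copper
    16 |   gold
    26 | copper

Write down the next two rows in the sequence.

42  gold; 68  copper

First component: each term is the sum of the two before it; 4, 6, 10, 16, 26 → 42 → 68.
Metal: alternates copper ↔ gold; copper, gold, copper, gold, copper → gold → copper.
Putting the parts together: 42  gold and then 68  copper.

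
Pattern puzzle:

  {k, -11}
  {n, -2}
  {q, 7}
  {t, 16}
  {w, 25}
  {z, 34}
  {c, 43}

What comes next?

{f, 52}

Letter: letters move forward 3 places in the alphabet, wrapping Z→A, so k, n, q, t, w, z, c → f.
Second slot — +9 each step: -11, -2, 7, 16, 25, 34, 43 → 52.
So the next term is {f, 52}.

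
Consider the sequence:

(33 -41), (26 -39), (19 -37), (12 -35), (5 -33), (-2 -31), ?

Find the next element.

(-9 -29)

For the first slot, −7 each step: 33, 26, 19, 12, 5, -2 → -9.
Second slot: +2 each step, so -41, -39, -37, -35, -33, -31 → -29.
Putting it together: (-9 -29).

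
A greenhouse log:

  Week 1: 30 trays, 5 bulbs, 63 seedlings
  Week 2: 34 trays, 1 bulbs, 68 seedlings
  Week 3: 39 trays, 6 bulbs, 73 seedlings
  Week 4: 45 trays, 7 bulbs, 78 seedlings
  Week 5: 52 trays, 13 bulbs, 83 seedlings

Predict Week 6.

Trays: 30, 34, 39, 45, 52 → 60 (differences are 4, 5, 6, … (increasing by 1 each time)).
Bulbs — each term is the sum of the two before it: 5, 1, 6, 7, 13 → 20.
Seedlings: 63, 68, 73, 78, 83 → 88 (+5 each step).
So the next record is 60 trays, 20 bulbs, 88 seedlings.

60 trays, 20 bulbs, 88 seedlings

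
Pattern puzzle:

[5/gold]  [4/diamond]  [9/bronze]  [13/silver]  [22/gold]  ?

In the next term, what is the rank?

Rank: repeats gold → diamond → bronze → silver; gold, diamond, bronze, silver, gold → diamond.

diamond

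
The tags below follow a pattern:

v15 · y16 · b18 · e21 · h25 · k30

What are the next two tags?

Letter: letters move forward 3 places in the alphabet, wrapping Z→A; v, y, b, e, h, k → n → q.
Second component goes 15, 16, 18, 21, 25, 30 → 36 → 43 (differences are 1, 2, 3, … (increasing by 1 each time)).
Putting the parts together: n36 and then q43.

n36, q43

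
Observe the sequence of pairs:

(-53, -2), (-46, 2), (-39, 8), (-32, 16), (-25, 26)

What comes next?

For the first slot, +7 each step: -53, -46, -39, -32, -25 → -18.
Second slot: -2, 2, 8, 16, 26 → 38 (differences are 4, 6, 8, … (increasing by 2 each time)).
Combining the parts gives (-18, 38).

(-18, 38)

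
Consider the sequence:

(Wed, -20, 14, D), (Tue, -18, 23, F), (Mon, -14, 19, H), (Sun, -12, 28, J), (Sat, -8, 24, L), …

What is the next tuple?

(Fri, -6, 33, N)

Day: runs backward through the weekdays Mon→Sun; Wed, Tue, Mon, Sun, Sat → Fri.
For the second component, alternating steps +2, +4, +2, +4, …: -20, -18, -14, -12, -8 → -6.
Third component: alternating steps +9, −4, +9, −4, …; 14, 23, 19, 28, 24 → 33.
Letter — letters move forward 2 places in the alphabet: D, F, H, J, L → N.
Putting it together: (Fri, -6, 33, N).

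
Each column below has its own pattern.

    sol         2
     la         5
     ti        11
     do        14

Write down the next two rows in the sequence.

Note: sol, la, ti, do → re → mi (runs through the solfège scale do→ti).
Second component: alternating steps +3, +6, +3, +6, …; 2, 5, 11, 14 → 20 → 23.
Putting the parts together: re  20 and then mi  23.

re  20; mi  23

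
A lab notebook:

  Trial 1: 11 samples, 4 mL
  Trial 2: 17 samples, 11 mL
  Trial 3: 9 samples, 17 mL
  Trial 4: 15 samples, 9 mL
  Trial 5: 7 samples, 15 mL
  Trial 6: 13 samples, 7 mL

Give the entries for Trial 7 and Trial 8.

Samples: alternating steps +6, −8, +6, −8, …, so 11, 17, 9, 15, 7, 13 → 5 → 11.
ML: always the previous value of the samples; 4, 11, 17, 9, 15, 7 → 13 → 5.
Putting the parts together: 5 samples, 13 mL and then 11 samples, 5 mL.

5 samples, 13 mL; 11 samples, 5 mL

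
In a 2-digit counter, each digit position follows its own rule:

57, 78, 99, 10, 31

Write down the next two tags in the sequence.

52, 73

First digit goes 5, 7, 9, 1, 3 → 5 → 7 (+2 each step, mod 10).
Second digit goes 7, 8, 9, 0, 1 → 2 → 3 (+1 each step, mod 10).
So the next two tags are 52 and 73.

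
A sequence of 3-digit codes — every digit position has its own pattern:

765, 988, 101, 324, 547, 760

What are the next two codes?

First digit: 7, 9, 1, 3, 5, 7 → 9 → 1 (+2 each step, mod 10).
Second digit — +2 each step, mod 10: 6, 8, 0, 2, 4, 6 → 8 → 0.
Third digit: 5, 8, 1, 4, 7, 0 → 3 → 6 (+3 each step, mod 10).
Putting the parts together: 983 and then 106.

983 then 106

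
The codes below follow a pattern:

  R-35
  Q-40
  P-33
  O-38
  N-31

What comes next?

Letter — letters move back 1 place in the alphabet: R, Q, P, O, N → M.
Second component goes 35, 40, 33, 38, 31 → 36 (alternating steps +5, −7, +5, −7, …).
Combining the parts gives M-36.

M-36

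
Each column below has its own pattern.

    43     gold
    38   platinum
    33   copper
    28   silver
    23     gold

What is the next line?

18  platinum

First component — −5 each step: 43, 38, 33, 28, 23 → 18.
Metal: repeats gold → platinum → copper → silver; gold, platinum, copper, silver, gold → platinum.
So the next line is 18  platinum.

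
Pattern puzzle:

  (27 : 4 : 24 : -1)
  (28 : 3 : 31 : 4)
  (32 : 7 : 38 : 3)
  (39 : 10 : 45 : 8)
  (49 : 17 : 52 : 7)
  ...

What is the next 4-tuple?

First coordinate: differences are 1, 4, 7, … (increasing by 3 each time), so 27, 28, 32, 39, 49 → 62.
Second coordinate — each term is the sum of the two before it: 4, 3, 7, 10, 17 → 27.
Third coordinate goes 24, 31, 38, 45, 52 → 59 (+7 each step).
Fourth coordinate — alternating steps +5, −1, +5, −1, …: -1, 4, 3, 8, 7 → 12.
Combining the parts gives (62 : 27 : 59 : 12).

(62 : 27 : 59 : 12)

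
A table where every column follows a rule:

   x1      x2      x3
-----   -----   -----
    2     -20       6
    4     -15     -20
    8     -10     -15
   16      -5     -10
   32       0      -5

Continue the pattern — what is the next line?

64  5  0

For the column x1, ×2 each step: 2, 4, 8, 16, 32 → 64.
Column x2 — +5 each step: -20, -15, -10, -5, 0 → 5.
For the column x3, always the previous value of the column x2: 6, -20, -15, -10, -5 → 0.
Combining the parts gives 64  5  0.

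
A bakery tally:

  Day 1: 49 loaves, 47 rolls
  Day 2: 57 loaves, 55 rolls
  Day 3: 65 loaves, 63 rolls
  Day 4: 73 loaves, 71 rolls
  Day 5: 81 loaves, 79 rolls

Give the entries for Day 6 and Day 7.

Loaves: +8 each step; 49, 57, 65, 73, 81 → 89 → 97.
Rolls: always 2 less than the loaves; 47, 55, 63, 71, 79 → 87 → 95.
Putting the parts together: 89 loaves, 87 rolls and then 97 loaves, 95 rolls.

89 loaves, 87 rolls; 97 loaves, 95 rolls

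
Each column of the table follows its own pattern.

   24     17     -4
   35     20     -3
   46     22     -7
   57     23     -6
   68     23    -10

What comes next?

79  22  -9

First component: 24, 35, 46, 57, 68 → 79 (+11 each step).
Second component: 17, 20, 22, 23, 23 → 22 (differences are 3, 2, 1, … (decreasing by 1 each time)).
Third component: alternating steps +1, −4, +1, −4, …, so -4, -3, -7, -6, -10 → -9.
Putting it together: 79  22  -9.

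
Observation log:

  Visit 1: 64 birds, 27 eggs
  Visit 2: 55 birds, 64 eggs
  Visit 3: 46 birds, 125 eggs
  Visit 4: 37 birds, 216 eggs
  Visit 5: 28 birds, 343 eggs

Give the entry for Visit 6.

19 birds, 512 eggs

Birds: 64, 55, 46, 37, 28 → 19 (−9 each step).
Eggs: perfect cubes: 3³, 4³, 5³, …; 27, 64, 125, 216, 343 → 512.
So the next record is 19 birds, 512 eggs.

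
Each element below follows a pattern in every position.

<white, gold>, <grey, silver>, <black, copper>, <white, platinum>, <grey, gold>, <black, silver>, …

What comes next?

<white, copper>

For the shade, repeats white → grey → black: white, grey, black, white, grey, black → white.
Metal: repeats gold → silver → copper → platinum, so gold, silver, copper, platinum, gold, silver → copper.
So the next element is <white, copper>.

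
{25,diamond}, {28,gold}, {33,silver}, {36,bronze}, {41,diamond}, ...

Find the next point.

{44,gold}

First value: alternating steps +3, +5, +3, +5, …, so 25, 28, 33, 36, 41 → 44.
Rank: repeats diamond → gold → silver → bronze, so diamond, gold, silver, bronze, diamond → gold.
Combining the parts gives {44,gold}.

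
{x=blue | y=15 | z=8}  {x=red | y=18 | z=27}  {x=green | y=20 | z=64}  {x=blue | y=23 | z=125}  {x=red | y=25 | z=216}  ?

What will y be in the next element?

28

X: blue, red, green, blue, red → green (repeats blue → red → green).
Y: alternating steps +3, +2, +3, +2, …; 15, 18, 20, 23, 25 → 28.
Z goes 8, 27, 64, 125, 216 → 343 (perfect cubes: 2³, 3³, 4³, …).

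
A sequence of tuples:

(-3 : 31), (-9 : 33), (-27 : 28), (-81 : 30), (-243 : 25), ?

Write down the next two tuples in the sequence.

First component: ×3 each step; -3, -9, -27, -81, -243 → -729 → -2187.
Second component: alternating steps +2, −5, +2, −5, …; 31, 33, 28, 30, 25 → 27 → 22.
So the next two tuples are (-729 : 27) and (-2187 : 22).

(-729 : 27), (-2187 : 22)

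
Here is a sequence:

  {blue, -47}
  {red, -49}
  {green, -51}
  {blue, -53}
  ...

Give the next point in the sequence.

Colour: repeats blue → red → green; blue, red, green, blue → red.
Second component: −2 each step, so -47, -49, -51, -53 → -55.
Putting it together: {red, -55}.

{red, -55}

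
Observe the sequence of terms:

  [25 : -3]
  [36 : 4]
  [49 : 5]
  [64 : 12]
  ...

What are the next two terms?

First part: perfect squares: 5², 6², 7², …, so 25, 36, 49, 64 → 81 → 100.
Second part: -3, 4, 5, 12 → 13 → 20 (alternating steps +7, +1, +7, +1, …).
Putting the parts together: [81 : 13] and then [100 : 20].

[81 : 13], [100 : 20]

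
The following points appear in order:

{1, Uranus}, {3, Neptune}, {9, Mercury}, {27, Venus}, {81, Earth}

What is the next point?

{243, Mars}

First component — ×3 each step: 1, 3, 9, 27, 81 → 243.
Planet goes Uranus, Neptune, Mercury, Venus, Earth → Mars (runs through the planets Mercury→Neptune).
So the next point is {243, Mars}.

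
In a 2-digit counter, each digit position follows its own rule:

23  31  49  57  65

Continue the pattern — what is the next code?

73

First digit: +1 each step, mod 10, so 2, 3, 4, 5, 6 → 7.
Second digit: 3, 1, 9, 7, 5 → 3 (−2 each step, mod 10).
Combining the parts gives 73.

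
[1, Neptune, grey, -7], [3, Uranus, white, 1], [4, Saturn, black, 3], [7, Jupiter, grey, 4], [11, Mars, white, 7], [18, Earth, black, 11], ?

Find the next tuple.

[29, Venus, grey, 18]

First part: each term is the sum of the two before it, so 1, 3, 4, 7, 11, 18 → 29.
Planet — runs backward through the planets Mercury→Neptune: Neptune, Uranus, Saturn, Jupiter, Mars, Earth → Venus.
For the shade, repeats grey → white → black: grey, white, black, grey, white, black → grey.
Fourth part — always the previous value of the first part: -7, 1, 3, 4, 7, 11 → 18.
Putting it together: [29, Venus, grey, 18].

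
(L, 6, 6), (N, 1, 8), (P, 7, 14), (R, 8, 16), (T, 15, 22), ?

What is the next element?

Letter: letters move forward 2 places in the alphabet, so L, N, P, R, T → V.
Second value: each term is the sum of the two before it; 6, 1, 7, 8, 15 → 23.
Third value — alternating steps +2, +6, +2, +6, …: 6, 8, 14, 16, 22 → 24.
Combining the parts gives (V, 23, 24).

(V, 23, 24)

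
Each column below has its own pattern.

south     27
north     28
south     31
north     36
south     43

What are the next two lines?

north  52; south  63

Direction: alternates south ↔ north; south, north, south, north, south → north → south.
Second component — differences are 1, 3, 5, … (increasing by 2 each time): 27, 28, 31, 36, 43 → 52 → 63.
So the next two lines are north  52 and south  63.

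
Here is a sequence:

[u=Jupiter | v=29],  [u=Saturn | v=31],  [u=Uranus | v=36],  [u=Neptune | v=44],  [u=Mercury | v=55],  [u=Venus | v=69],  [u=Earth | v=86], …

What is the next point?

[u=Mars | v=106]

U: Jupiter, Saturn, Uranus, Neptune, Mercury, Venus, Earth → Mars (runs through the planets Mercury→Neptune).
V: 29, 31, 36, 44, 55, 69, 86 → 106 (differences are 2, 5, 8, … (increasing by 3 each time)).
Combining the parts gives [u=Mars | v=106].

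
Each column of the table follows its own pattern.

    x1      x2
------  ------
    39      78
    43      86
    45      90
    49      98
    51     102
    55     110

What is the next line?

57  114

Column x1 goes 39, 43, 45, 49, 51, 55 → 57 (alternating steps +4, +2, +4, +2, …).
Column x2: always 2 × the column x1, so 78, 86, 90, 98, 102, 110 → 114.
So the next line is 57  114.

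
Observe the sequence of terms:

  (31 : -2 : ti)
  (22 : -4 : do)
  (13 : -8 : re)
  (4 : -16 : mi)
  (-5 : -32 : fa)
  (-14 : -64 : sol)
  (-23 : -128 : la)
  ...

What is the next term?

For the first value, −9 each step: 31, 22, 13, 4, -5, -14, -23 → -32.
Second value: ×2 each step; -2, -4, -8, -16, -32, -64, -128 → -256.
Note: ti, do, re, mi, fa, sol, la → ti (runs through the solfège scale do→ti).
Combining the parts gives (-32 : -256 : ti).

(-32 : -256 : ti)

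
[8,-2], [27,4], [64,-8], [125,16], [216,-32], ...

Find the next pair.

[343,64]

First value: perfect cubes: 2³, 3³, 4³, …, so 8, 27, 64, 125, 216 → 343.
Second value: -2, 4, -8, 16, -32 → 64 (×(-2) each step).
So the next pair is [343,64].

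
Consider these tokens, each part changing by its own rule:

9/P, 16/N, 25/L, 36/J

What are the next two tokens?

49/H, 64/F

First component — perfect squares: 3², 4², 5², …: 9, 16, 25, 36 → 49 → 64.
Letter: P, N, L, J → H → F (letters move back 2 places in the alphabet).
So the next two tokens are 49/H and 64/F.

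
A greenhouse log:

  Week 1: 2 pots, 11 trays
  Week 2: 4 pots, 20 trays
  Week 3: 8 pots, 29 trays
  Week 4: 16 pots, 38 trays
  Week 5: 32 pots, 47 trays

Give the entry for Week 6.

Pots: ×2 each step; 2, 4, 8, 16, 32 → 64.
Trays — +9 each step: 11, 20, 29, 38, 47 → 56.
Putting it together: 64 pots, 56 trays.

64 pots, 56 trays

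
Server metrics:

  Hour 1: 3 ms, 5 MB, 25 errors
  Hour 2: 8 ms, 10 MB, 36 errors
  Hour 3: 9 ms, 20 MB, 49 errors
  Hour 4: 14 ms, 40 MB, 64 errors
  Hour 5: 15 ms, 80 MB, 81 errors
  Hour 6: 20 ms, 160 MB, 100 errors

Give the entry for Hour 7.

Ms: 3, 8, 9, 14, 15, 20 → 21 (alternating steps +5, +1, +5, +1, …).
MB: 5, 10, 20, 40, 80, 160 → 320 (×2 each step).
Errors: perfect squares: 5², 6², 7², …; 25, 36, 49, 64, 81, 100 → 121.
So the next row is 21 ms, 320 MB, 121 errors.

21 ms, 320 MB, 121 errors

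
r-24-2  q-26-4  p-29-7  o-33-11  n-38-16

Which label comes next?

Letter: letters move back 1 place in the alphabet, so r, q, p, o, n → m.
Second component goes 24, 26, 29, 33, 38 → 44 (differences are 2, 3, 4, … (increasing by 1 each time)).
Third component: differences are 2, 3, 4, … (increasing by 1 each time); 2, 4, 7, 11, 16 → 22.
Putting it together: m-44-22.

m-44-22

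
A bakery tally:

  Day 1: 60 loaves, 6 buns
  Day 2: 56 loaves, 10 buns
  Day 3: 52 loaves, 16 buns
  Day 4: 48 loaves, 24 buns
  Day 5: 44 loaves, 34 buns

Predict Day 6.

For the loaves, −4 each step: 60, 56, 52, 48, 44 → 40.
Buns goes 6, 10, 16, 24, 34 → 46 (differences are 4, 6, 8, … (increasing by 2 each time)).
Putting it together: 40 loaves, 46 buns.

40 loaves, 46 buns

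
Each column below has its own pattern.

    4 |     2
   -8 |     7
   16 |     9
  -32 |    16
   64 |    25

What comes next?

First component — ×(-2) each step: 4, -8, 16, -32, 64 → -128.
Second component — each term is the sum of the two before it: 2, 7, 9, 16, 25 → 41.
So the next row is -128  41.

-128  41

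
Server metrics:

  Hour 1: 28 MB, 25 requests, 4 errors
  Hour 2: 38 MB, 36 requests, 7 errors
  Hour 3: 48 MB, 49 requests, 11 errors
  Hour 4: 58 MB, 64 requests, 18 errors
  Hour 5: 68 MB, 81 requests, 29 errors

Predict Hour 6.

78 MB, 100 requests, 47 errors

MB goes 28, 38, 48, 58, 68 → 78 (+10 each step).
For the requests, perfect squares: 5², 6², 7², …: 25, 36, 49, 64, 81 → 100.
Errors — each term is the sum of the two before it: 4, 7, 11, 18, 29 → 47.
Putting it together: 78 MB, 100 requests, 47 errors.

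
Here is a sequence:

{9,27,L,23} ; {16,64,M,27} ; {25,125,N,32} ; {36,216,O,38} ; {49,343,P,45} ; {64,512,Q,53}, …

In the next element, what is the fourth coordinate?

62

Fourth coordinate goes 23, 27, 32, 38, 45, 53 → 62 (differences are 4, 5, 6, … (increasing by 1 each time)).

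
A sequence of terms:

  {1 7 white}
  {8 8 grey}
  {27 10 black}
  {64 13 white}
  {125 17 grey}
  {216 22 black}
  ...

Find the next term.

{343 28 white}

First value — perfect cubes: 1³, 2³, 3³, …: 1, 8, 27, 64, 125, 216 → 343.
Second value: differences are 1, 2, 3, … (increasing by 1 each time), so 7, 8, 10, 13, 17, 22 → 28.
Shade: repeats white → grey → black; white, grey, black, white, grey, black → white.
Combining the parts gives {343 28 white}.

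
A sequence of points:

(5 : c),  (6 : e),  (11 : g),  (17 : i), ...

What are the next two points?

First coordinate: each term is the sum of the two before it, so 5, 6, 11, 17 → 28 → 45.
Letter: c, e, g, i → k → m (letters move forward 2 places in the alphabet).
Putting the parts together: (28 : k) and then (45 : m).

(28 : k), (45 : m)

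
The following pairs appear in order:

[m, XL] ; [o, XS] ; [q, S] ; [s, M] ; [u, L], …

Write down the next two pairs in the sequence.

[w, XL], [y, XS]

For the letter, letters move forward 2 places in the alphabet: m, o, q, s, u → w → y.
Size: runs through clothing sizes XS→XL; XL, XS, S, M, L → XL → XS.
Putting the parts together: [w, XL] and then [y, XS].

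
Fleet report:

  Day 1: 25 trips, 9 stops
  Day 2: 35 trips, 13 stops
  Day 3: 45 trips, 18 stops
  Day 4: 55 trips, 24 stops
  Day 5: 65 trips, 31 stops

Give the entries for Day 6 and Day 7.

75 trips, 39 stops; 85 trips, 48 stops

Trips: 25, 35, 45, 55, 65 → 75 → 85 (+10 each step).
Stops: differences are 4, 5, 6, … (increasing by 1 each time); 9, 13, 18, 24, 31 → 39 → 48.
Putting the parts together: 75 trips, 39 stops and then 85 trips, 48 stops.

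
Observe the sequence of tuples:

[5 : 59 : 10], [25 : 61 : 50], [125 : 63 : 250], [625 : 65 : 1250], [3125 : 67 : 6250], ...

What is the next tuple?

First entry — ×5 each step: 5, 25, 125, 625, 3125 → 15625.
For the second entry, +2 each step: 59, 61, 63, 65, 67 → 69.
Third entry — always 2 × the first entry: 10, 50, 250, 1250, 6250 → 31250.
So the next tuple is [15625 : 69 : 31250].

[15625 : 69 : 31250]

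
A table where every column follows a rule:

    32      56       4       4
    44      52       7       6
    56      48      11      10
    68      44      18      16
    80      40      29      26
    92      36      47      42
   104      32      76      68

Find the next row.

116  28  123  110

First component — +12 each step: 32, 44, 56, 68, 80, 92, 104 → 116.
Second component: −4 each step; 56, 52, 48, 44, 40, 36, 32 → 28.
Third component: each term is the sum of the two before it; 4, 7, 11, 18, 29, 47, 76 → 123.
Fourth component: each term is the sum of the two before it, so 4, 6, 10, 16, 26, 42, 68 → 110.
Putting it together: 116  28  123  110.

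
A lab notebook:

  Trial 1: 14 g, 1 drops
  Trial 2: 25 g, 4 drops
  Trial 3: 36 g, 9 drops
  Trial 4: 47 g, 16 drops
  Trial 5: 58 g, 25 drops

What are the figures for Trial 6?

69 g, 36 drops

G: +11 each step; 14, 25, 36, 47, 58 → 69.
Drops goes 1, 4, 9, 16, 25 → 36 (perfect squares: 1², 2², 3², …).
So the next row is 69 g, 36 drops.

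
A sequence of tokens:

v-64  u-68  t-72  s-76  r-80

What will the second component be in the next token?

Second component — +4 each step: 64, 68, 72, 76, 80 → 84.

84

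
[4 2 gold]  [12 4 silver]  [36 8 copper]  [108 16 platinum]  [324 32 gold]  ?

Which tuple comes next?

First component: 4, 12, 36, 108, 324 → 972 (×3 each step).
For the second component, ×2 each step: 2, 4, 8, 16, 32 → 64.
For the metal, repeats gold → silver → copper → platinum: gold, silver, copper, platinum, gold → silver.
Combining the parts gives [972 64 silver].

[972 64 silver]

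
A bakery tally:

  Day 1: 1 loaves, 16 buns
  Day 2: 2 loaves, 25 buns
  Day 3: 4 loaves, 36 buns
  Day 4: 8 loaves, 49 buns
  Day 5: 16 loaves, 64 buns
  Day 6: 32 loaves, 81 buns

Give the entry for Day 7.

64 loaves, 100 buns

Loaves: ×2 each step, so 1, 2, 4, 8, 16, 32 → 64.
For the buns, perfect squares: 4², 5², 6², …: 16, 25, 36, 49, 64, 81 → 100.
Putting it together: 64 loaves, 100 buns.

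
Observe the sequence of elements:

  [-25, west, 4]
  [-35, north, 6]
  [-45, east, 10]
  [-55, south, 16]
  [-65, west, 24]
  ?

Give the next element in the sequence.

[-75, north, 34]

First component: −10 each step, so -25, -35, -45, -55, -65 → -75.
For the direction, repeats west → north → east → south: west, north, east, south, west → north.
Third component: 4, 6, 10, 16, 24 → 34 (differences are 2, 4, 6, … (increasing by 2 each time)).
So the next element is [-75, north, 34].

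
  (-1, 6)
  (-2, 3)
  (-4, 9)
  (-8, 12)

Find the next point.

First entry goes -1, -2, -4, -8 → -16 (×2 each step).
For the second entry, each term is the sum of the two before it: 6, 3, 9, 12 → 21.
Combining the parts gives (-16, 21).

(-16, 21)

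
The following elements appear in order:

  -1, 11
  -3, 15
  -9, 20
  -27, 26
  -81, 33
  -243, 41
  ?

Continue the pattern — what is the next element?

-729, 50

For the first coordinate, ×3 each step: -1, -3, -9, -27, -81, -243 → -729.
Second coordinate: differences are 4, 5, 6, … (increasing by 1 each time), so 11, 15, 20, 26, 33, 41 → 50.
Putting it together: -729, 50.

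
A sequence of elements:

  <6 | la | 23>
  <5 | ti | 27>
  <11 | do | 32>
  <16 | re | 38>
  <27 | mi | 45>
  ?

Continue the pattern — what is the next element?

<43 | fa | 53>

First value: each term is the sum of the two before it; 6, 5, 11, 16, 27 → 43.
For the note, runs through the solfège scale do→ti: la, ti, do, re, mi → fa.
For the third value, differences are 4, 5, 6, … (increasing by 1 each time): 23, 27, 32, 38, 45 → 53.
So the next element is <43 | fa | 53>.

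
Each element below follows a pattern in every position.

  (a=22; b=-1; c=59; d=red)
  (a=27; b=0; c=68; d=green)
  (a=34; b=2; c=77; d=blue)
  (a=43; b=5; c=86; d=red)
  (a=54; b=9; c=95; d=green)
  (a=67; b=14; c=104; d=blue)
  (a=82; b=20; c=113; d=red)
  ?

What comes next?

(a=99; b=27; c=122; d=green)

For the a, differences are 5, 7, 9, … (increasing by 2 each time): 22, 27, 34, 43, 54, 67, 82 → 99.
B — differences are 1, 2, 3, … (increasing by 1 each time): -1, 0, 2, 5, 9, 14, 20 → 27.
C: +9 each step; 59, 68, 77, 86, 95, 104, 113 → 122.
D: repeats red → green → blue, so red, green, blue, red, green, blue, red → green.
Putting it together: (a=99; b=27; c=122; d=green).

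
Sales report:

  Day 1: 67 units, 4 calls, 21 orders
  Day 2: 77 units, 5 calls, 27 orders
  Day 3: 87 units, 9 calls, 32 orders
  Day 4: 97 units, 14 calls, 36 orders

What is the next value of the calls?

23

Calls — each term is the sum of the two before it: 4, 5, 9, 14 → 23.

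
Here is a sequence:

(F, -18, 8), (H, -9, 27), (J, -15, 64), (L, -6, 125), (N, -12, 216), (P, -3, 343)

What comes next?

(R, -9, 512)

Letter: letters move forward 2 places in the alphabet, so F, H, J, L, N, P → R.
Second coordinate goes -18, -9, -15, -6, -12, -3 → -9 (alternating steps +9, −6, +9, −6, …).
Third coordinate: perfect cubes: 2³, 3³, 4³, …; 8, 27, 64, 125, 216, 343 → 512.
Combining the parts gives (R, -9, 512).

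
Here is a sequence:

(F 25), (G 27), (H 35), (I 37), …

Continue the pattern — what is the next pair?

(J 45)

Letter goes F, G, H, I → J (letters move forward 1 place in the alphabet).
Second coordinate: 25, 27, 35, 37 → 45 (alternating steps +2, +8, +2, +8, …).
Putting it together: (J 45).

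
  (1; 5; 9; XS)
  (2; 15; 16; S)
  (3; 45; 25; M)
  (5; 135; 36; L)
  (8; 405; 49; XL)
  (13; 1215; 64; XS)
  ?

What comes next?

(21; 3645; 81; S)

First entry — each term is the sum of the two before it: 1, 2, 3, 5, 8, 13 → 21.
Second entry: ×3 each step; 5, 15, 45, 135, 405, 1215 → 3645.
Third entry — perfect squares: 3², 4², 5², …: 9, 16, 25, 36, 49, 64 → 81.
Size: repeats XS → S → M → L → XL; XS, S, M, L, XL, XS → S.
Combining the parts gives (21; 3645; 81; S).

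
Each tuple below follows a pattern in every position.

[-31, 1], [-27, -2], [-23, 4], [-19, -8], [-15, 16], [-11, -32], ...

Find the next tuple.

First coordinate — +4 each step: -31, -27, -23, -19, -15, -11 → -7.
Second coordinate: ×(-2) each step, so 1, -2, 4, -8, 16, -32 → 64.
Putting it together: [-7, 64].

[-7, 64]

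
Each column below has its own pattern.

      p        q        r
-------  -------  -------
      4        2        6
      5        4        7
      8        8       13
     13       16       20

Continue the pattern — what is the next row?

Column p: differences are 1, 3, 5, … (increasing by 2 each time); 4, 5, 8, 13 → 20.
Column q — ×2 each step: 2, 4, 8, 16 → 32.
Column r: each term is the sum of the two before it; 6, 7, 13, 20 → 33.
Putting it together: 20  32  33.

20  32  33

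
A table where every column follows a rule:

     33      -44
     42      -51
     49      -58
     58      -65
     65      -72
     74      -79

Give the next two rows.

First component goes 33, 42, 49, 58, 65, 74 → 81 → 90 (alternating steps +9, +7, +9, +7, …).
Second component: -44, -51, -58, -65, -72, -79 → -86 → -93 (−7 each step).
So the next two rows are 81  -86 and 90  -93.

81  -86; 90  -93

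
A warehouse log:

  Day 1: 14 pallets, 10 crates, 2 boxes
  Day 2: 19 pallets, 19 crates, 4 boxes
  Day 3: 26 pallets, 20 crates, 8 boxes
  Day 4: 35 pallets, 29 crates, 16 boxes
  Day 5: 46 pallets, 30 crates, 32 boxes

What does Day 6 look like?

59 pallets, 39 crates, 64 boxes

For the pallets, differences are 5, 7, 9, … (increasing by 2 each time): 14, 19, 26, 35, 46 → 59.
Crates goes 10, 19, 20, 29, 30 → 39 (alternating steps +9, +1, +9, +1, …).
Boxes — ×2 each step: 2, 4, 8, 16, 32 → 64.
Combining the parts gives 59 pallets, 39 crates, 64 boxes.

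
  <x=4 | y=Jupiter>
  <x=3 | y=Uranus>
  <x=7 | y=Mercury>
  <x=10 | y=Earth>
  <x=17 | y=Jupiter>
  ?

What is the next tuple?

X: each term is the sum of the two before it, so 4, 3, 7, 10, 17 → 27.
Y: repeats Jupiter → Uranus → Mercury → Earth; Jupiter, Uranus, Mercury, Earth, Jupiter → Uranus.
Putting it together: <x=27 | y=Uranus>.

<x=27 | y=Uranus>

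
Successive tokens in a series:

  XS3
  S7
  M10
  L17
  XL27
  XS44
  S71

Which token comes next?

M115

Size: XS, S, M, L, XL, XS, S → M (repeats XS → S → M → L → XL).
Second component — each term is the sum of the two before it: 3, 7, 10, 17, 27, 44, 71 → 115.
So the next token is M115.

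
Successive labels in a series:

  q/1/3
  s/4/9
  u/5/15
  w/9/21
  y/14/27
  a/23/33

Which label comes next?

Letter: q, s, u, w, y, a → c (letters move forward 2 places in the alphabet, wrapping Z→A).
Second component goes 1, 4, 5, 9, 14, 23 → 37 (each term is the sum of the two before it).
Third component: +6 each step; 3, 9, 15, 21, 27, 33 → 39.
So the next label is c/37/39.

c/37/39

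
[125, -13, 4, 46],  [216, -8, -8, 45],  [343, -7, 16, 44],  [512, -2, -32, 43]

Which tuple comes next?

First value — perfect cubes: 5³, 6³, 7³, …: 125, 216, 343, 512 → 729.
Second value — alternating steps +5, +1, +5, +1, …: -13, -8, -7, -2 → -1.
Third value: ×(-2) each step, so 4, -8, 16, -32 → 64.
Fourth value goes 46, 45, 44, 43 → 42 (−1 each step).
So the next tuple is [729, -1, 64, 42].

[729, -1, 64, 42]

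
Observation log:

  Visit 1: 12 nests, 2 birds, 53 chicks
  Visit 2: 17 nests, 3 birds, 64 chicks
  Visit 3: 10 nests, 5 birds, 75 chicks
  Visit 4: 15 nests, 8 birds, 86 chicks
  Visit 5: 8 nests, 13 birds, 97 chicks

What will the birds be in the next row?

21

Birds: 2, 3, 5, 8, 13 → 21 (each term is the sum of the two before it).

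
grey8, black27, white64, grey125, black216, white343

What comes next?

Shade — repeats grey → black → white: grey, black, white, grey, black, white → grey.
Second component goes 8, 27, 64, 125, 216, 343 → 512 (perfect cubes: 2³, 3³, 4³, …).
Combining the parts gives grey512.

grey512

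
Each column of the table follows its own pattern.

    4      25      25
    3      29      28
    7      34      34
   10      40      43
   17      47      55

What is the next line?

First component: each term is the sum of the two before it, so 4, 3, 7, 10, 17 → 27.
Second component: differences are 4, 5, 6, … (increasing by 1 each time); 25, 29, 34, 40, 47 → 55.
Third component: differences are 3, 6, 9, … (increasing by 3 each time), so 25, 28, 34, 43, 55 → 70.
So the next line is 27  55  70.

27  55  70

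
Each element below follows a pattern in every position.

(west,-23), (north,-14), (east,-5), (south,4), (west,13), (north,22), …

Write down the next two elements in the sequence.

(east,31), (south,40)

Direction: repeats west → north → east → south, so west, north, east, south, west, north → east → south.
Second value — +9 each step: -23, -14, -5, 4, 13, 22 → 31 → 40.
Putting the parts together: (east,31) and then (south,40).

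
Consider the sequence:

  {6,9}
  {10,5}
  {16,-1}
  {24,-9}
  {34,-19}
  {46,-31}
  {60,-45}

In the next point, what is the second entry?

For the first entry, differences are 4, 6, 8, … (increasing by 2 each time): 6, 10, 16, 24, 34, 46, 60 → 76.
Second entry: together with the first entry always sums to 15, so 9, 5, -1, -9, -19, -31, -45 → -61.

-61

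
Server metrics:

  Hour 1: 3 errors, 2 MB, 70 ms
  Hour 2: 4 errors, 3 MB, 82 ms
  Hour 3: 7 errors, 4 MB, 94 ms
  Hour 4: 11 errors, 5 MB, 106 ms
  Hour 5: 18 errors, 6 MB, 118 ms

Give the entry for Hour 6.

Errors: each term is the sum of the two before it, so 3, 4, 7, 11, 18 → 29.
For the MB, +1 each step: 2, 3, 4, 5, 6 → 7.
Ms: +12 each step; 70, 82, 94, 106, 118 → 130.
Combining the parts gives 29 errors, 7 MB, 130 ms.

29 errors, 7 MB, 130 ms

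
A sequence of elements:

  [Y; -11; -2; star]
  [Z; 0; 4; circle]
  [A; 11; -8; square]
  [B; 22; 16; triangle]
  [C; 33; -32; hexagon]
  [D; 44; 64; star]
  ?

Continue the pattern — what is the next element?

For the letter, letters move forward 1 place in the alphabet, wrapping Z→A: Y, Z, A, B, C, D → E.
Second value goes -11, 0, 11, 22, 33, 44 → 55 (+11 each step).
Third value: -2, 4, -8, 16, -32, 64 → -128 (×(-2) each step).
Shape: repeats star → circle → square → triangle → hexagon, so star, circle, square, triangle, hexagon, star → circle.
Putting it together: [E; 55; -128; circle].

[E; 55; -128; circle]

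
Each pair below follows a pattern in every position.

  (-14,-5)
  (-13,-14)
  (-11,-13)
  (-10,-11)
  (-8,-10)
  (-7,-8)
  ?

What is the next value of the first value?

-5

For the first value, alternating steps +1, +2, +1, +2, …: -14, -13, -11, -10, -8, -7 → -5.
Second value: always the previous value of the first value; -5, -14, -13, -11, -10, -8 → -7.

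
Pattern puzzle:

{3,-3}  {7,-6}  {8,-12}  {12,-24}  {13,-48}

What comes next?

First coordinate: 3, 7, 8, 12, 13 → 17 (alternating steps +4, +1, +4, +1, …).
Second coordinate — ×2 each step: -3, -6, -12, -24, -48 → -96.
Combining the parts gives {17,-96}.

{17,-96}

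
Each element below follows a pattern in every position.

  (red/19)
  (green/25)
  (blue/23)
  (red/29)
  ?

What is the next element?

(green/27)

For the colour, repeats red → green → blue: red, green, blue, red → green.
Second slot — alternating steps +6, −2, +6, −2, …: 19, 25, 23, 29 → 27.
Putting it together: (green/27).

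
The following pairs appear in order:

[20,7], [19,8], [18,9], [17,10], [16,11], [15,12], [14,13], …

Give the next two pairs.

First coordinate: 20, 19, 18, 17, 16, 15, 14 → 13 → 12 (−1 each step).
Second coordinate — together with the first coordinate always sums to 27: 7, 8, 9, 10, 11, 12, 13 → 14 → 15.
Putting the parts together: [13,14] and then [12,15].

[13,14], [12,15]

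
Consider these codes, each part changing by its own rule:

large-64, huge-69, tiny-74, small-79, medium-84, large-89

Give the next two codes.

huge-94, tiny-99

Size: repeats large → huge → tiny → small → medium, so large, huge, tiny, small, medium, large → huge → tiny.
For the second component, +5 each step: 64, 69, 74, 79, 84, 89 → 94 → 99.
So the next two codes are huge-94 and tiny-99.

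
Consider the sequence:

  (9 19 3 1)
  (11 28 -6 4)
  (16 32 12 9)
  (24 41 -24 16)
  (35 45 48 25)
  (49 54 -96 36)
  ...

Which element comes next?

(66 58 192 49)

First part: differences are 2, 5, 8, … (increasing by 3 each time), so 9, 11, 16, 24, 35, 49 → 66.
For the second part, alternating steps +9, +4, +9, +4, …: 19, 28, 32, 41, 45, 54 → 58.
For the third part, ×(-2) each step: 3, -6, 12, -24, 48, -96 → 192.
Fourth part — perfect squares: 1², 2², 3², …: 1, 4, 9, 16, 25, 36 → 49.
So the next element is (66 58 192 49).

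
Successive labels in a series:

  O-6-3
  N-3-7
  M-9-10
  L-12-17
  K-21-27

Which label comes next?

Letter goes O, N, M, L, K → J (letters move back 1 place in the alphabet).
Second component goes 6, 3, 9, 12, 21 → 33 (each term is the sum of the two before it).
Third component: each term is the sum of the two before it, so 3, 7, 10, 17, 27 → 44.
Combining the parts gives J-33-44.

J-33-44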